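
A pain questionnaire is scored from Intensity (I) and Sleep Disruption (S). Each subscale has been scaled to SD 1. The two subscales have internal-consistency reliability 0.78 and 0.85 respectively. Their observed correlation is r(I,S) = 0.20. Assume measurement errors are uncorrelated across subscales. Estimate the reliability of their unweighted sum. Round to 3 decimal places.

Var(I+S) = 2 + 2·[0.20] = 2 + 0.4 = 2.4.
Under uncorrelated errors the observed covariances equal the true-score covariances, so only the own-variance terms attenuate.
True-score variance = [0.78 + 0.85] + 0.4 = 1.63 + 0.4 = 2.03.
Reliability = 2.03 / 2.4 = 0.846.

0.846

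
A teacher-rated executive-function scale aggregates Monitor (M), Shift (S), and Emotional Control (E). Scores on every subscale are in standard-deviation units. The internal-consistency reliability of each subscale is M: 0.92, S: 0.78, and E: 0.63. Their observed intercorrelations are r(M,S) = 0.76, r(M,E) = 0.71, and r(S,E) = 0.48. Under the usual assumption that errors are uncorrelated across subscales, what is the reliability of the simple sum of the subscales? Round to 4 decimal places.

0.9029

Var(M+S+E) = 3 + 2·[0.76 + 0.71 + 0.48] = 3 + 3.9 = 6.9.
With uncorrelated errors the cross-covariances are all true-score covariance, so they carry over unchanged; only the diagonal terms shrink to ρᵢσᵢ².
True-score variance = [0.92 + 0.78 + 0.63] + 3.9 = 2.33 + 3.9 = 6.23.
Reliability = 6.23 / 6.9 = 0.9029.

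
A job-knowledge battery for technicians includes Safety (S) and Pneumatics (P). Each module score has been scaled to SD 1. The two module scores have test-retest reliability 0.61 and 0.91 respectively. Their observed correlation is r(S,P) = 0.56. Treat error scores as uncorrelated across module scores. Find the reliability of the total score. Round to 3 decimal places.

0.846

Var(S+P) = 2 + 2·[0.56] = 2 + 1.12 = 3.12.
Because errors are independent across components, Cov(Tᵢ,Tⱼ) = Cov(Xᵢ,Xⱼ); the off-diagonal part of the true-score variance is the same as above.
True-score variance = [0.61 + 0.91] + 1.12 = 1.52 + 1.12 = 2.64.
Reliability = 2.64 / 3.12 = 0.846.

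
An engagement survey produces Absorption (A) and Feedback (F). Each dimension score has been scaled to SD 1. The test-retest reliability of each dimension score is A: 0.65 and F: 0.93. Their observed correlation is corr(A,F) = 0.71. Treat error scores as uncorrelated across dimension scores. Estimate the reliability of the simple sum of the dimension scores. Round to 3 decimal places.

Var(A+F) = 2 + 2·[0.71] = 2 + 1.42 = 3.42.
Under uncorrelated errors the observed covariances equal the true-score covariances, so only the own-variance terms attenuate.
True-score variance = [0.65 + 0.93] + 1.42 = 1.58 + 1.42 = 3.
Reliability = 3 / 3.42 = 0.877.

0.877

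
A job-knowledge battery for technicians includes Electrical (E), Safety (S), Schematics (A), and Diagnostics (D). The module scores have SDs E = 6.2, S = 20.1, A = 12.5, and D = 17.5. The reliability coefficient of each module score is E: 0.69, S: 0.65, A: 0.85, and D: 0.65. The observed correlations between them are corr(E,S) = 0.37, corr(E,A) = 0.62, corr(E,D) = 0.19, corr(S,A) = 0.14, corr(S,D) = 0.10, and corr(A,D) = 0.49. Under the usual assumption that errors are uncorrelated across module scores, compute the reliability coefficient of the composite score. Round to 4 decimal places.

Var(E+S+A+D) = 6.2² + 20.1² + 12.5² + 17.5² + 2·[6.2·20.1·0.37 + 6.2·12.5·0.62 + 6.2·17.5·0.19 + 20.1·12.5·0.14 + 20.1·17.5·0.10 + 12.5·17.5·0.49] = 904.95 + 584.624 = 1489.57.
With uncorrelated errors the cross-covariances are all true-score covariance, so they carry over unchanged; only the diagonal terms shrink to ρᵢσᵢ².
True-score variance = [6.2²·0.69 + 20.1²·0.65 + 12.5²·0.85 + 17.5²·0.65] + 584.624 = 621.005 + 584.624 = 1205.63.
Reliability = 1205.63 / 1489.57 = 0.8094.

0.8094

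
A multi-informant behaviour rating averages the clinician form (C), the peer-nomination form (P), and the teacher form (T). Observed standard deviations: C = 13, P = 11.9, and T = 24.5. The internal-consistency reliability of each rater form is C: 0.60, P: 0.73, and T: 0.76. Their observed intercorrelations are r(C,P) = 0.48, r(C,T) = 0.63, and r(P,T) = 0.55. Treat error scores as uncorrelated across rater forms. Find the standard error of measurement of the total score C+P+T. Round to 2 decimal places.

15.81

Var(total) = 910.86 + 870.527 = 1781.39.
True-score variance = 660.965 + 870.527 = 1531.49, so reliability = 0.8597.
Error variance = 1781.39 − 1531.49 = 249.895; SEM = √249.895 = 15.81.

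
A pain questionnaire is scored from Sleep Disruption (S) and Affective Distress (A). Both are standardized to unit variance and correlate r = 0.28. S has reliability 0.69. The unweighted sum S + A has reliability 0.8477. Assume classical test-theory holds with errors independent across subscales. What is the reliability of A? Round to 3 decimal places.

Var(S+A) = 2 + 2·0.28 = 2.560.
True-score variance = ρ_S + ρ_A + 2·0.28, so 0.8477 = (0.69 + ρ_A + 0.56) / 2.560.
ρ_A = 0.8477·2.560 − 0.69 − 0.56 = 0.920.

0.920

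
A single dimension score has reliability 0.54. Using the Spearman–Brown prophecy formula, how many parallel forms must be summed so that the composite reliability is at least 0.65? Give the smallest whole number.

k ≥ ρ*(1−ρ₁)/(ρ₁(1−ρ*)) = 0.65·0.46 / (0.54·0.35) = 1.582.
Smallest integer k = 2.

2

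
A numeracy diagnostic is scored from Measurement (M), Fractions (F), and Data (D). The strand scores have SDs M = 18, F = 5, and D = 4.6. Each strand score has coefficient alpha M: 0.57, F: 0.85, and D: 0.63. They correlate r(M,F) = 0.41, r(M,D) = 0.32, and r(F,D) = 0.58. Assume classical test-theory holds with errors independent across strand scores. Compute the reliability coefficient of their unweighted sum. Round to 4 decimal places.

Var(M+F+D) = 18² + 5² + 4.6² + 2·[18·5·0.41 + 18·4.6·0.32 + 5·4.6·0.58] = 370.16 + 153.472 = 523.632.
With uncorrelated errors the cross-covariances are all true-score covariance, so they carry over unchanged; only the diagonal terms shrink to ρᵢσᵢ².
True-score variance = [18²·0.57 + 5²·0.85 + 4.6²·0.63] + 153.472 = 219.261 + 153.472 = 372.733.
Reliability = 372.733 / 523.632 = 0.7118.

0.7118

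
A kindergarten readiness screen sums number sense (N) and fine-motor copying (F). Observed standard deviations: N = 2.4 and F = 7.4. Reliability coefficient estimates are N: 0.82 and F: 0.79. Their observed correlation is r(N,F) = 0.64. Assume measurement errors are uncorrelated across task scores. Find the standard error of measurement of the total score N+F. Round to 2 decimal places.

Var(total) = 60.52 + 22.7328 = 83.2528.
True-score variance = 47.9836 + 22.7328 = 70.7164, so reliability = 0.8494.
Error variance = 83.2528 − 70.7164 = 12.5364; SEM = √12.5364 = 3.54.

3.54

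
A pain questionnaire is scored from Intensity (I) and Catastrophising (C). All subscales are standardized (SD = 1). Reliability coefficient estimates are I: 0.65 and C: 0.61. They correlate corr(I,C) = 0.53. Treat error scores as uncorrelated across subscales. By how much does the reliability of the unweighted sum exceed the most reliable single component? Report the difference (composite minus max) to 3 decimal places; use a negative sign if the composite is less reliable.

Var(sum) = 2 + 1.06 = 3.06; true-score variance = 1.26 + 1.06 = 2.32; composite reliability = 0.7582.
Max component reliability = 0.6500.
Difference = 0.7582 − 0.6500 = 0.108.

0.108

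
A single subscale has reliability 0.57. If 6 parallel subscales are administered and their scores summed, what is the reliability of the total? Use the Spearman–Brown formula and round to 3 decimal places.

ρ_k = kρ / (1 + (k−1)ρ) = 6·0.57 / (1 + 5·0.57) = 3.420 / 3.850 = 0.888.

0.888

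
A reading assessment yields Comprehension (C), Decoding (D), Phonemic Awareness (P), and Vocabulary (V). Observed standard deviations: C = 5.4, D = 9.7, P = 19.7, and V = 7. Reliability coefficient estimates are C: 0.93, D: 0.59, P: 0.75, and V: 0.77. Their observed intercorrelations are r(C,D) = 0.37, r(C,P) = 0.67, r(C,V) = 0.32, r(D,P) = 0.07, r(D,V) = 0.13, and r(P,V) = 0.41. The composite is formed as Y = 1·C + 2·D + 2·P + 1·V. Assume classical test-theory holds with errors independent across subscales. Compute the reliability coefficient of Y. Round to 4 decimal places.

0.7988

Var(Y) = 5.4² + 2²·9.7² + 2²·19.7² + 7² + 2·[2·5.4·9.7·0.37 + 2·5.4·19.7·0.67 + 5.4·7·0.32 + 4·9.7·19.7·0.07 + 2·9.7·7·0.13 + 2·19.7·7·0.41] = 2006.88 + 755.287 = 2762.17.
With uncorrelated errors the cross-covariances are all true-score covariance, so they carry over unchanged; only the diagonal terms shrink to ρᵢσᵢ².
True-score variance = [5.4²·0.93 + 2²·9.7²·0.59 + 2²·19.7²·0.75 + 7²·0.77] + 755.287 = 1451.17 + 755.287 = 2206.46.
Reliability = 2206.46 / 2762.17 = 0.7988.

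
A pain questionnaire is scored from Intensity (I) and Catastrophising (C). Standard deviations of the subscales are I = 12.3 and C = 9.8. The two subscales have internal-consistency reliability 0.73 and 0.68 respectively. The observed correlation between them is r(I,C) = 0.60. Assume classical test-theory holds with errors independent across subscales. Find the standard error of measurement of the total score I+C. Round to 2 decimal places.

Var(total) = 247.33 + 144.648 = 391.978.
True-score variance = 175.749 + 144.648 = 320.397, so reliability = 0.8174.
Error variance = 391.978 − 320.397 = 71.5811; SEM = √71.5811 = 8.46.

8.46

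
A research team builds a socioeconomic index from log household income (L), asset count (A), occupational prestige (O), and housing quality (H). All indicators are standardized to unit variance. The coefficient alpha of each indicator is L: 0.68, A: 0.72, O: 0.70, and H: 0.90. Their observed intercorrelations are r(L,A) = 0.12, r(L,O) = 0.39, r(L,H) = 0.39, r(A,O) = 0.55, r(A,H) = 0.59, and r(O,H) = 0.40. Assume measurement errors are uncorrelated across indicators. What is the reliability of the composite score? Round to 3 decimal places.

Var(L+A+O+H) = 4 + 2·[0.12 + 0.39 + 0.39 + 0.55 + 0.59 + 0.40] = 4 + 4.88 = 8.88.
Because errors are independent across components, Cov(Tᵢ,Tⱼ) = Cov(Xᵢ,Xⱼ); the off-diagonal part of the true-score variance is the same as above.
True-score variance = [0.68 + 0.72 + 0.70 + 0.90] + 4.88 = 3 + 4.88 = 7.88.
Reliability = 7.88 / 8.88 = 0.887.

0.887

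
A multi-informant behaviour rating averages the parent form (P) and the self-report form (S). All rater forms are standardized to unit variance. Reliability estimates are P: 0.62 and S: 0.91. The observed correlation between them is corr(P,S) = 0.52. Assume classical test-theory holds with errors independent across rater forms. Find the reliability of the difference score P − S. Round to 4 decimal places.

0.5104

Var(P−S) = 1 + 1 − 2·0.52 = 2 − 1.04 = 0.96.
Under uncorrelated errors the observed covariances equal the true-score covariances, so only the own-variance terms attenuate.
True-score variance = [0.62 + 0.91] − 1.04 = 1.53 − 1.04 = 0.49.
Reliability = 0.49 / 0.96 = 0.5104.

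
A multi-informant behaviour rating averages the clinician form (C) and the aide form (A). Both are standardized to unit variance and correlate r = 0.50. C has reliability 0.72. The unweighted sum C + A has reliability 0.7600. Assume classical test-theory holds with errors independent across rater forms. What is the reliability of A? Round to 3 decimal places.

0.560

Var(C+A) = 2 + 2·0.50 = 3.000.
True-score variance = ρ_C + ρ_A + 2·0.50, so 0.7600 = (0.72 + ρ_A + 1.00) / 3.000.
ρ_A = 0.7600·3.000 − 0.72 − 1.00 = 0.560.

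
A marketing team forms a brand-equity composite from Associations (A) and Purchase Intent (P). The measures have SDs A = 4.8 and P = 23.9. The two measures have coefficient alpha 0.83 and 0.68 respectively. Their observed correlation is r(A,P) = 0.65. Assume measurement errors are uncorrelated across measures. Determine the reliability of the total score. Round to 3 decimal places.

0.749

Var(A+P) = 4.8² + 23.9² + 2·[4.8·23.9·0.65] = 594.25 + 149.136 = 743.386.
Under uncorrelated errors the observed covariances equal the true-score covariances, so only the own-variance terms attenuate.
True-score variance = [4.8²·0.83 + 23.9²·0.68] + 149.136 = 407.546 + 149.136 = 556.682.
Reliability = 556.682 / 743.386 = 0.749.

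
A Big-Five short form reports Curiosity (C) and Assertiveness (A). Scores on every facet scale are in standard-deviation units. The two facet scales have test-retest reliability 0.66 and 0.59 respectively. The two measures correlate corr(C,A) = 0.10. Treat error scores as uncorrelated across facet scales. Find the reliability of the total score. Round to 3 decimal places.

0.659

Var(C+A) = 2 + 2·[0.10] = 2 + 0.2 = 2.2.
Because errors are independent across components, Cov(Tᵢ,Tⱼ) = Cov(Xᵢ,Xⱼ); the off-diagonal part of the true-score variance is the same as above.
True-score variance = [0.66 + 0.59] + 0.2 = 1.25 + 0.2 = 1.45.
Reliability = 1.45 / 2.2 = 0.659.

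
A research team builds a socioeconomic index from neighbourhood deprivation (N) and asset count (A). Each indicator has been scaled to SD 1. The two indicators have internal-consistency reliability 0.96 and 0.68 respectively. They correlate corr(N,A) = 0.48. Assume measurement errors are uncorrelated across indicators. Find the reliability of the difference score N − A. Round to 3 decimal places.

0.654

Var(N−A) = 1 + 1 − 2·0.48 = 2 − 0.96 = 1.04.
Under uncorrelated errors the observed covariances equal the true-score covariances, so only the own-variance terms attenuate.
True-score variance = [0.96 + 0.68] − 0.96 = 1.64 − 0.96 = 0.68.
Reliability = 0.68 / 1.04 = 0.654.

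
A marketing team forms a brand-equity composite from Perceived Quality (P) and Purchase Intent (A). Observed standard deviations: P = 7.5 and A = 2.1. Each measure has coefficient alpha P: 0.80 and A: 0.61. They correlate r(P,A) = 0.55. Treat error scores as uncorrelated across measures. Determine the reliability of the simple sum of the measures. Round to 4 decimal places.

0.8337

Var(P+A) = 7.5² + 2.1² + 2·[7.5·2.1·0.55] = 60.66 + 17.325 = 77.985.
Under uncorrelated errors the observed covariances equal the true-score covariances, so only the own-variance terms attenuate.
True-score variance = [7.5²·0.80 + 2.1²·0.61] + 17.325 = 47.6901 + 17.325 = 65.0151.
Reliability = 65.0151 / 77.985 = 0.8337.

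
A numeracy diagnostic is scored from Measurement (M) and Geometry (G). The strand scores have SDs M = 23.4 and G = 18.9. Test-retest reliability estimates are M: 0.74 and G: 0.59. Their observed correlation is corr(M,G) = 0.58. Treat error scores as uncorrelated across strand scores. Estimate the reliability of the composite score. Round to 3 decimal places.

0.796

Var(M+G) = 23.4² + 18.9² + 2·[23.4·18.9·0.58] = 904.77 + 513.022 = 1417.79.
With uncorrelated errors the cross-covariances are all true-score covariance, so they carry over unchanged; only the diagonal terms shrink to ρᵢσᵢ².
True-score variance = [23.4²·0.74 + 18.9²·0.59] + 513.022 = 615.948 + 513.022 = 1128.97.
Reliability = 1128.97 / 1417.79 = 0.796.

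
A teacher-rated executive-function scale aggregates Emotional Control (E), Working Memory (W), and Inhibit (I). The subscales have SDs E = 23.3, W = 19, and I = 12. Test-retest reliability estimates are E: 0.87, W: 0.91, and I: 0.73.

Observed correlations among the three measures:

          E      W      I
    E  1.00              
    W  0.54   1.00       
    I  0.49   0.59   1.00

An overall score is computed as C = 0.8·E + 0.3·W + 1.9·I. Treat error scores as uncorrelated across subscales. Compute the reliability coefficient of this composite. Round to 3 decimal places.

Var(C) = 0.8²·23.3² + 0.3²·19² + 1.9²·12² + 2·[0.24·23.3·19·0.54 + 1.52·23.3·12·0.49 + 0.57·19·12·0.59] = 899.78 + 684.593 = 1584.37.
With uncorrelated errors the cross-covariances are all true-score covariance, so they carry over unchanged; only the diagonal terms shrink to ρᵢσᵢ².
True-score variance = [0.8²·23.3²·0.87 + 0.3²·19²·0.91 + 1.9²·12²·0.73] + 684.593 = 711.33 + 684.593 = 1395.92.
Reliability = 1395.92 / 1584.37 = 0.881.

0.881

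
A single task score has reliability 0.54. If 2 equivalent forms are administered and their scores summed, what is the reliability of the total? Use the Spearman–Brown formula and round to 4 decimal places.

0.7013

ρ_k = kρ / (1 + (k−1)ρ) = 2·0.54 / (1 + 1·0.54) = 1.080 / 1.540 = 0.7013.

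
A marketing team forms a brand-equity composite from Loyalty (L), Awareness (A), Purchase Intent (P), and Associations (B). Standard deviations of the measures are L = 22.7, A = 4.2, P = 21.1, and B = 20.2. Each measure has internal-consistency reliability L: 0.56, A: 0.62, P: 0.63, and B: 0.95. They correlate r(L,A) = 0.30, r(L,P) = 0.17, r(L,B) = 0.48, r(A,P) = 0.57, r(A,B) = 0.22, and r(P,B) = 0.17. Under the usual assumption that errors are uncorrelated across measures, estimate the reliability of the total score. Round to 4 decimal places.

Var(L+A+P+B) = 22.7² + 4.2² + 21.1² + 20.2² + 2·[22.7·4.2·0.30 + 22.7·21.1·0.17 + 22.7·20.2·0.48 + 4.2·21.1·0.57 + 4.2·20.2·0.22 + 21.1·20.2·0.17] = 1386.18 + 943.523 = 2329.7.
Under uncorrelated errors the observed covariances equal the true-score covariances, so only the own-variance terms attenuate.
True-score variance = [22.7²·0.56 + 4.2²·0.62 + 21.1²·0.63 + 20.2²·0.95] + 943.523 = 967.619 + 943.523 = 1911.14.
Reliability = 1911.14 / 2329.7 = 0.8203.

0.8203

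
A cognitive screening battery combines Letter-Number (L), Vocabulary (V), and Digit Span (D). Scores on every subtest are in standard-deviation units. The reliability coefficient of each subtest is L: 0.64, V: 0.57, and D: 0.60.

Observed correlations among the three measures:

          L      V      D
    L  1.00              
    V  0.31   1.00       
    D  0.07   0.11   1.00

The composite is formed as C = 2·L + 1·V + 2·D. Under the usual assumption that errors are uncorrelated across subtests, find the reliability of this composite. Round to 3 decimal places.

0.691

Var(C) = 2² + 1 + 2² + 2·[2·0.31 + 4·0.07 + 2·0.11] = 9 + 2.24 = 11.24.
With uncorrelated errors the cross-covariances are all true-score covariance, so they carry over unchanged; only the diagonal terms shrink to ρᵢσᵢ².
True-score variance = [2²·0.64 + 0.57 + 2²·0.60] + 2.24 = 5.53 + 2.24 = 7.77.
Reliability = 7.77 / 11.24 = 0.691.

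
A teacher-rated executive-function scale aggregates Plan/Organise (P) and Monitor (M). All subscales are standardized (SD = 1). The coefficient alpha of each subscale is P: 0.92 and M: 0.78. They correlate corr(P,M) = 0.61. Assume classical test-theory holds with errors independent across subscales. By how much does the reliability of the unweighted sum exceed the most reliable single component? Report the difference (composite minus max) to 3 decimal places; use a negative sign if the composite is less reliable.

-0.013

Var(sum) = 2 + 1.22 = 3.22; true-score variance = 1.7 + 1.22 = 2.92; composite reliability = 0.9068.
Max component reliability = 0.9200.
Difference = 0.9068 − 0.9200 = -0.013.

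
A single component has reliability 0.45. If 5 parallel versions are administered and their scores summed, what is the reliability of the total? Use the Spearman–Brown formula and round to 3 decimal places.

ρ_k = kρ / (1 + (k−1)ρ) = 5·0.45 / (1 + 4·0.45) = 2.250 / 2.800 = 0.804.

0.804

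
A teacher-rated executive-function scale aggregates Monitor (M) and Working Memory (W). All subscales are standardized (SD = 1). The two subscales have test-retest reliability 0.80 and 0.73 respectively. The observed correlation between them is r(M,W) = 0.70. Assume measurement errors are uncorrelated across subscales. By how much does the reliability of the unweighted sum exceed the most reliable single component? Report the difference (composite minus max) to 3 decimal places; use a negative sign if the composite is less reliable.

Var(sum) = 2 + 1.4 = 3.4; true-score variance = 1.53 + 1.4 = 2.93; composite reliability = 0.8618.
Max component reliability = 0.8000.
Difference = 0.8618 − 0.8000 = 0.062.

0.062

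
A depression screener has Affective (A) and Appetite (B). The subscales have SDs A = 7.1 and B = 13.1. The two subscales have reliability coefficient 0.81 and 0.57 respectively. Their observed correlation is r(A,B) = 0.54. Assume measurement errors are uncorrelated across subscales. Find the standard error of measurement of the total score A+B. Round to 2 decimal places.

9.13

Var(total) = 222.02 + 100.451 = 322.471.
True-score variance = 138.65 + 100.451 = 239.101, so reliability = 0.7415.
Error variance = 322.471 − 239.101 = 83.3702; SEM = √83.3702 = 9.13.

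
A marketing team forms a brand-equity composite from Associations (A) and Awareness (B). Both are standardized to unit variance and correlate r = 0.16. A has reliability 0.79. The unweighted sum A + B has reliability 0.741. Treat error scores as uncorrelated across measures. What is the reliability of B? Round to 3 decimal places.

Var(A+B) = 2 + 2·0.16 = 2.320.
True-score variance = ρ_A + ρ_B + 2·0.16, so 0.741 = (0.79 + ρ_B + 0.32) / 2.320.
ρ_B = 0.741·2.320 − 0.79 − 0.32 = 0.609.

0.609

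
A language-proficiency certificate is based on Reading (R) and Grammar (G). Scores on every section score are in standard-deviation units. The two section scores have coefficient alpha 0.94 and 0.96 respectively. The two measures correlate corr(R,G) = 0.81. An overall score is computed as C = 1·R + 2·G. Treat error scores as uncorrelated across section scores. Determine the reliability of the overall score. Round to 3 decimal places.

0.973

Var(C) = 1 + 2² + 2·[2·0.81] = 5 + 3.24 = 8.24.
Because errors are independent across components, Cov(Tᵢ,Tⱼ) = Cov(Xᵢ,Xⱼ); the off-diagonal part of the true-score variance is the same as above.
True-score variance = [0.94 + 2²·0.96] + 3.24 = 4.78 + 3.24 = 8.02.
Reliability = 8.02 / 8.24 = 0.973.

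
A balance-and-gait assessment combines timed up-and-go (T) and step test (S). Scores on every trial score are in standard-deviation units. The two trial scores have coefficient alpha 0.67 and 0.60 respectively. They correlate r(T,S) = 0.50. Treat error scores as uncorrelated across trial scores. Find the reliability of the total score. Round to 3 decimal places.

0.757

Var(T+S) = 2 + 2·[0.50] = 2 + 1 = 3.
Under uncorrelated errors the observed covariances equal the true-score covariances, so only the own-variance terms attenuate.
True-score variance = [0.67 + 0.60] + 1 = 1.27 + 1 = 2.27.
Reliability = 2.27 / 3 = 0.757.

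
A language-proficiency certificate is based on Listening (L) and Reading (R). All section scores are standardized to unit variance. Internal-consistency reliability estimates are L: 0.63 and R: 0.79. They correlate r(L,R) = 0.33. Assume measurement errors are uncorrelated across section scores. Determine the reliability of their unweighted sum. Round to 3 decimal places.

0.782

Var(L+R) = 2 + 2·[0.33] = 2 + 0.66 = 2.66.
Under uncorrelated errors the observed covariances equal the true-score covariances, so only the own-variance terms attenuate.
True-score variance = [0.63 + 0.79] + 0.66 = 1.42 + 0.66 = 2.08.
Reliability = 2.08 / 2.66 = 0.782.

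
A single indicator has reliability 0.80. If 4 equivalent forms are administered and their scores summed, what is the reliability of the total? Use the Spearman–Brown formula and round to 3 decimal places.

0.941

ρ_k = kρ / (1 + (k−1)ρ) = 4·0.80 / (1 + 3·0.80) = 3.200 / 3.400 = 0.941.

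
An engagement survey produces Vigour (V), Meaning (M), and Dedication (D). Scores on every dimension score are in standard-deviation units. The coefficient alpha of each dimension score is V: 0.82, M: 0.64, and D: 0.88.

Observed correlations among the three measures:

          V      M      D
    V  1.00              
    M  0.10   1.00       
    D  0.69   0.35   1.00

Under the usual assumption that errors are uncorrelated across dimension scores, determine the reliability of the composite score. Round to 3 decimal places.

0.875

Var(V+M+D) = 3 + 2·[0.10 + 0.69 + 0.35] = 3 + 2.28 = 5.28.
Because errors are independent across components, Cov(Tᵢ,Tⱼ) = Cov(Xᵢ,Xⱼ); the off-diagonal part of the true-score variance is the same as above.
True-score variance = [0.82 + 0.64 + 0.88] + 2.28 = 2.34 + 2.28 = 4.62.
Reliability = 4.62 / 5.28 = 0.875.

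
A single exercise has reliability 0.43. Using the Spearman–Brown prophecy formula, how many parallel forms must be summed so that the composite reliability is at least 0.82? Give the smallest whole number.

k ≥ ρ*(1−ρ₁)/(ρ₁(1−ρ*)) = 0.82·0.57 / (0.43·0.18) = 6.039.
Smallest integer k = 7.

7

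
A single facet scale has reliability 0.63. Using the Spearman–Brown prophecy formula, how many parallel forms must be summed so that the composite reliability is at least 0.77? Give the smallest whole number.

2

k ≥ ρ*(1−ρ₁)/(ρ₁(1−ρ*)) = 0.77·0.37 / (0.63·0.23) = 1.966.
Smallest integer k = 2.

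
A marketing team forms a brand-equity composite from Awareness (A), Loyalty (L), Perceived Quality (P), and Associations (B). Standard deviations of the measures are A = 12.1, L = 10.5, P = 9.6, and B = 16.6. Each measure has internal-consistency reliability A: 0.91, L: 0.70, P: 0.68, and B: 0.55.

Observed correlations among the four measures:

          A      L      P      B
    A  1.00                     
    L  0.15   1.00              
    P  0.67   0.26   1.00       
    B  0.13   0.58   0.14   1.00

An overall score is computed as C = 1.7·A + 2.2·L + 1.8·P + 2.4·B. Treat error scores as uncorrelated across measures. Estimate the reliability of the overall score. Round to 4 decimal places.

Var(C) = 1.7²·12.1² + 2.2²·10.5² + 1.8²·9.6² + 2.4²·16.6² + 2·[3.74·12.1·10.5·0.15 + 3.06·12.1·9.6·0.67 + 4.08·12.1·16.6·0.13 + 3.96·10.5·9.6·0.26 + 5.28·10.5·16.6·0.58 + 4.32·9.6·16.6·0.14] = 2842.56 + 2299.81 = 5142.37.
Because errors are independent across components, Cov(Tᵢ,Tⱼ) = Cov(Xᵢ,Xⱼ); the off-diagonal part of the true-score variance is the same as above.
True-score variance = [1.7²·12.1²·0.91 + 2.2²·10.5²·0.70 + 1.8²·9.6²·0.68 + 2.4²·16.6²·0.55] + 2299.81 = 1834.59 + 2299.81 = 4134.4.
Reliability = 4134.4 / 5142.37 = 0.8040.

0.8040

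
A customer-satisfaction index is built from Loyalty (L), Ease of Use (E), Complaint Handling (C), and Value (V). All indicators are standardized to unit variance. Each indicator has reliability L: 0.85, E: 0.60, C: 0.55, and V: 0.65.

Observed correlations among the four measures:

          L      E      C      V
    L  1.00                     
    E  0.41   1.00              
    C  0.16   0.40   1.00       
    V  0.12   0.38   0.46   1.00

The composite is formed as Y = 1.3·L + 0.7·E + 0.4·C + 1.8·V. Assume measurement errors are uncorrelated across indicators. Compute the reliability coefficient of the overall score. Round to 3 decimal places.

0.814

Var(Y) = 1.3² + 0.7² + 0.4² + 1.8² + 2·[0.91·0.41 + 0.52·0.16 + 2.34·0.12 + 0.28·0.40 + 1.26·0.38 + 0.72·0.46] = 5.58 + 3.3182 = 8.8982.
Because errors are independent across components, Cov(Tᵢ,Tⱼ) = Cov(Xᵢ,Xⱼ); the off-diagonal part of the true-score variance is the same as above.
True-score variance = [1.3²·0.85 + 0.7²·0.60 + 0.4²·0.55 + 1.8²·0.65] + 3.3182 = 3.9245 + 3.3182 = 7.2427.
Reliability = 7.2427 / 8.8982 = 0.814.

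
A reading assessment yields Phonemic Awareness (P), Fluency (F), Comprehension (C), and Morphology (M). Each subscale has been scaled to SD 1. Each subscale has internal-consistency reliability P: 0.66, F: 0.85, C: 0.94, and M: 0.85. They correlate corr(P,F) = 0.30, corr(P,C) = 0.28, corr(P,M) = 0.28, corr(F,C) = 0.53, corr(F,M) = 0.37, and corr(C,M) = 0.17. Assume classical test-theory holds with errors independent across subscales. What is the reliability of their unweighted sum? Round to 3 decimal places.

0.911

Var(P+F+C+M) = 4 + 2·[0.30 + 0.28 + 0.28 + 0.53 + 0.37 + 0.17] = 4 + 3.86 = 7.86.
With uncorrelated errors the cross-covariances are all true-score covariance, so they carry over unchanged; only the diagonal terms shrink to ρᵢσᵢ².
True-score variance = [0.66 + 0.85 + 0.94 + 0.85] + 3.86 = 3.3 + 3.86 = 7.16.
Reliability = 7.16 / 7.86 = 0.911.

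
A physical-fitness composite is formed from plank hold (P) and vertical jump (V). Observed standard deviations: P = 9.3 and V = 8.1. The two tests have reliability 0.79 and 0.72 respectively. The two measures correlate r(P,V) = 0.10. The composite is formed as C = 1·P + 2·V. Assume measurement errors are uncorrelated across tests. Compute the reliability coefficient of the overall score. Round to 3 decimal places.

0.758

Var(C) = 9.3² + 2²·8.1² + 2·[2·9.3·8.1·0.10] = 348.93 + 30.132 = 379.062.
Because errors are independent across components, Cov(Tᵢ,Tⱼ) = Cov(Xᵢ,Xⱼ); the off-diagonal part of the true-score variance is the same as above.
True-score variance = [9.3²·0.79 + 2²·8.1²·0.72] + 30.132 = 257.284 + 30.132 = 287.416.
Reliability = 287.416 / 379.062 = 0.758.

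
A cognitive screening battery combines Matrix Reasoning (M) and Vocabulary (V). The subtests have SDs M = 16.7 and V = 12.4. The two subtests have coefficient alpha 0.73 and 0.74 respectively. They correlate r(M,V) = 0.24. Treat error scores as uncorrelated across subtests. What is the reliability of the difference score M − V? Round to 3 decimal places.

0.654

Var(M−V) = 16.7² + 12.4² − 2·16.7·12.4·0.24 = 432.65 − 99.3984 = 333.252.
Under uncorrelated errors the observed covariances equal the true-score covariances, so only the own-variance terms attenuate.
True-score variance = [16.7²·0.73 + 12.4²·0.74] − 99.3984 = 317.372 − 99.3984 = 217.974.
Reliability = 217.974 / 333.252 = 0.654.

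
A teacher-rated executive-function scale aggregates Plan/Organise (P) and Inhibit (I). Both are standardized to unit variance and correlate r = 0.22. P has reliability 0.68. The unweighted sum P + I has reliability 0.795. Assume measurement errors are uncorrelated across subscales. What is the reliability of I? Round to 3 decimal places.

Var(P+I) = 2 + 2·0.22 = 2.440.
True-score variance = ρ_P + ρ_I + 2·0.22, so 0.795 = (0.68 + ρ_I + 0.44) / 2.440.
ρ_I = 0.795·2.440 − 0.68 − 0.44 = 0.820.

0.820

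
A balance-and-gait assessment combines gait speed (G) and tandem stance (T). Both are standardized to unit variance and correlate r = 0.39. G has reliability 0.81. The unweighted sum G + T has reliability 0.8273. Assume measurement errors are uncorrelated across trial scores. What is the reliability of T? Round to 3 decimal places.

0.710

Var(G+T) = 2 + 2·0.39 = 2.780.
True-score variance = ρ_G + ρ_T + 2·0.39, so 0.8273 = (0.81 + ρ_T + 0.78) / 2.780.
ρ_T = 0.8273·2.780 − 0.81 − 0.78 = 0.710.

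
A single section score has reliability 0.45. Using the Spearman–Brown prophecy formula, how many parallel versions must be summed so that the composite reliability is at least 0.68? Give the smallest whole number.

3

k ≥ ρ*(1−ρ₁)/(ρ₁(1−ρ*)) = 0.68·0.55 / (0.45·0.32) = 2.597.
Smallest integer k = 3.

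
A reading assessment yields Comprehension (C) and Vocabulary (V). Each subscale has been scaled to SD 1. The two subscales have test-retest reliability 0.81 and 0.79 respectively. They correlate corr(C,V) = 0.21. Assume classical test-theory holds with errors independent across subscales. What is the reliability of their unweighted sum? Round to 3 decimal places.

Var(C+V) = 2 + 2·[0.21] = 2 + 0.42 = 2.42.
With uncorrelated errors the cross-covariances are all true-score covariance, so they carry over unchanged; only the diagonal terms shrink to ρᵢσᵢ².
True-score variance = [0.81 + 0.79] + 0.42 = 1.6 + 0.42 = 2.02.
Reliability = 2.02 / 2.42 = 0.835.

0.835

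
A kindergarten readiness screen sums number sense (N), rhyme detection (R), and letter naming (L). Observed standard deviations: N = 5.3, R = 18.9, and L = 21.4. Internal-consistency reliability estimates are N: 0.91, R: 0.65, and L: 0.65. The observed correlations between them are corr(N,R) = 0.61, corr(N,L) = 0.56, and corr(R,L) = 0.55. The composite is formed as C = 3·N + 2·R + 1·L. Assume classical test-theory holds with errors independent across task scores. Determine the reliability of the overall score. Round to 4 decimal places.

0.8351

Var(C) = 3²·5.3² + 2²·18.9² + 21.4² + 2·[6·5.3·18.9·0.61 + 3·5.3·21.4·0.56 + 2·18.9·21.4·0.55] = 2139.61 + 2004.15 = 4143.76.
Because errors are independent across components, Cov(Tᵢ,Tⱼ) = Cov(Xᵢ,Xⱼ); the off-diagonal part of the true-score variance is the same as above.
True-score variance = [3²·5.3²·0.91 + 2²·18.9²·0.65 + 21.4²·0.65] + 2004.15 = 1456.48 + 2004.15 = 3460.62.
Reliability = 3460.62 / 4143.76 = 0.8351.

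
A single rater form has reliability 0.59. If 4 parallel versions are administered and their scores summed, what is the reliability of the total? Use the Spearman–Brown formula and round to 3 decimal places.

ρ_k = kρ / (1 + (k−1)ρ) = 4·0.59 / (1 + 3·0.59) = 2.360 / 2.770 = 0.852.

0.852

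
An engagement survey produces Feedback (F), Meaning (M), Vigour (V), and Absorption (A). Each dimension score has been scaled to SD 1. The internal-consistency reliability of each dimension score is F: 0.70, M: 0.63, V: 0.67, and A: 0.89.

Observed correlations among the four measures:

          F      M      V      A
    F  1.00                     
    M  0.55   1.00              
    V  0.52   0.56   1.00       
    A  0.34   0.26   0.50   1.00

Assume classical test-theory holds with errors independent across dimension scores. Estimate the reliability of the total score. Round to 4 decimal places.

0.8827

Var(F+M+V+A) = 4 + 2·[0.55 + 0.52 + 0.34 + 0.56 + 0.26 + 0.50] = 4 + 5.46 = 9.46.
Under uncorrelated errors the observed covariances equal the true-score covariances, so only the own-variance terms attenuate.
True-score variance = [0.70 + 0.63 + 0.67 + 0.89] + 5.46 = 2.89 + 5.46 = 8.35.
Reliability = 8.35 / 9.46 = 0.8827.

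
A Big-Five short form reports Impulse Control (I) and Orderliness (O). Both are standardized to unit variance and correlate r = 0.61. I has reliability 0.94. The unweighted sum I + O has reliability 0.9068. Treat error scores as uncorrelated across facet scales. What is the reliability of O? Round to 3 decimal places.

0.760

Var(I+O) = 2 + 2·0.61 = 3.220.
True-score variance = ρ_I + ρ_O + 2·0.61, so 0.9068 = (0.94 + ρ_O + 1.22) / 3.220.
ρ_O = 0.9068·3.220 − 0.94 − 1.22 = 0.760.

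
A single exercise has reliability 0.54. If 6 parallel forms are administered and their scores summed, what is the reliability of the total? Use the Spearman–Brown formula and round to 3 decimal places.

ρ_k = kρ / (1 + (k−1)ρ) = 6·0.54 / (1 + 5·0.54) = 3.240 / 3.700 = 0.876.

0.876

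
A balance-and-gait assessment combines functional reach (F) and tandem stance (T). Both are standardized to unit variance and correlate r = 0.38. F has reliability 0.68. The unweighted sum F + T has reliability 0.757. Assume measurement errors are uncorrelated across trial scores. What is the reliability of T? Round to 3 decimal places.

Var(F+T) = 2 + 2·0.38 = 2.760.
True-score variance = ρ_F + ρ_T + 2·0.38, so 0.757 = (0.68 + ρ_T + 0.76) / 2.760.
ρ_T = 0.757·2.760 − 0.68 − 0.76 = 0.649.

0.649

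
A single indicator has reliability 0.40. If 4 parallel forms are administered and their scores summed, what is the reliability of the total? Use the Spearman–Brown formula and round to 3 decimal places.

ρ_k = kρ / (1 + (k−1)ρ) = 4·0.40 / (1 + 3·0.40) = 1.600 / 2.200 = 0.727.

0.727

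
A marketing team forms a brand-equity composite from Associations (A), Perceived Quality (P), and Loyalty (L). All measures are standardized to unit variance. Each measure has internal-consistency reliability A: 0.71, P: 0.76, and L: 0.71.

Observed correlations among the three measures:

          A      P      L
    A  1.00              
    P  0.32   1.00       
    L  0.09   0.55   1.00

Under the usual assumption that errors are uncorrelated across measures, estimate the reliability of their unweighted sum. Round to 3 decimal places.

0.833

Var(A+P+L) = 3 + 2·[0.32 + 0.09 + 0.55] = 3 + 1.92 = 4.92.
Under uncorrelated errors the observed covariances equal the true-score covariances, so only the own-variance terms attenuate.
True-score variance = [0.71 + 0.76 + 0.71] + 1.92 = 2.18 + 1.92 = 4.1.
Reliability = 4.1 / 4.92 = 0.833.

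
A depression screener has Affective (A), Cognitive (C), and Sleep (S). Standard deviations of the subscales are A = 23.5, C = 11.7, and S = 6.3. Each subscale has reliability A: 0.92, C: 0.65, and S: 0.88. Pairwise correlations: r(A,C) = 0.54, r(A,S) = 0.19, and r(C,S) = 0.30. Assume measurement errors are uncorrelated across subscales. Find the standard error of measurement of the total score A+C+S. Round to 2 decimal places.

Var(total) = 728.83 + 397.431 = 1126.26.
True-score variance = 631.976 + 397.431 = 1029.41, so reliability = 0.9140.
Error variance = 1126.26 − 1029.41 = 96.8543; SEM = √96.8543 = 9.84.

9.84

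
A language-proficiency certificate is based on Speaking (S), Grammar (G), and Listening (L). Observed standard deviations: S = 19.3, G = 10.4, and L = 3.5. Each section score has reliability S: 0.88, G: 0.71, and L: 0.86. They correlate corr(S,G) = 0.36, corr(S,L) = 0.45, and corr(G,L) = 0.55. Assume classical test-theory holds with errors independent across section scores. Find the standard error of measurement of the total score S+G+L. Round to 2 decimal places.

Var(total) = 492.9 + 245.353 = 738.253.
True-score variance = 415.12 + 245.353 = 660.473, so reliability = 0.8946.
Error variance = 738.253 − 660.473 = 77.7802; SEM = √77.7802 = 8.82.

8.82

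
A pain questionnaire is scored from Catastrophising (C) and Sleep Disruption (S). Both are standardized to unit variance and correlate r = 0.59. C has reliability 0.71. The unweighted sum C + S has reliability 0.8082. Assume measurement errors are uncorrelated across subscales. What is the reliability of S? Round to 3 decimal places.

0.680

Var(C+S) = 2 + 2·0.59 = 3.180.
True-score variance = ρ_C + ρ_S + 2·0.59, so 0.8082 = (0.71 + ρ_S + 1.18) / 3.180.
ρ_S = 0.8082·3.180 − 0.71 − 1.18 = 0.680.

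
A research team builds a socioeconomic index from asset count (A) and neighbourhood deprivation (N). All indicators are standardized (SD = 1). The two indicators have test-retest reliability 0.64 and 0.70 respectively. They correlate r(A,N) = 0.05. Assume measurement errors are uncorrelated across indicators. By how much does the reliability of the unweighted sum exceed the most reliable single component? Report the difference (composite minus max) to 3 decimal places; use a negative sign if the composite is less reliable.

Var(sum) = 2 + 0.1 = 2.1; true-score variance = 1.34 + 0.1 = 1.44; composite reliability = 0.6857.
Max component reliability = 0.7000.
Difference = 0.6857 − 0.7000 = -0.014.

-0.014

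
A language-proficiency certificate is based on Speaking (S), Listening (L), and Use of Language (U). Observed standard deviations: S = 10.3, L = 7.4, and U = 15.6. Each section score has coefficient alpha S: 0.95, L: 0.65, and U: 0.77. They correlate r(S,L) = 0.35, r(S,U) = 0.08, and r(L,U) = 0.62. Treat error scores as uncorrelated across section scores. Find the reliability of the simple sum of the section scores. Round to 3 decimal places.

0.872

Var(S+L+U) = 10.3² + 7.4² + 15.6² + 2·[10.3·7.4·0.35 + 10.3·15.6·0.08 + 7.4·15.6·0.62] = 404.21 + 222.208 = 626.418.
Because errors are independent across components, Cov(Tᵢ,Tⱼ) = Cov(Xᵢ,Xⱼ); the off-diagonal part of the true-score variance is the same as above.
True-score variance = [10.3²·0.95 + 7.4²·0.65 + 15.6²·0.77] + 222.208 = 323.767 + 222.208 = 545.975.
Reliability = 545.975 / 626.418 = 0.872.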